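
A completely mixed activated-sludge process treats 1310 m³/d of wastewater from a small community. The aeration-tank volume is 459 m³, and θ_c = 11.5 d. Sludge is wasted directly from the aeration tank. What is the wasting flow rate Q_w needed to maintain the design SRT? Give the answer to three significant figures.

Q_w ≈ 39.9 m³/d

For wasting at MLVSS concentration, Q_w = V/θ_c = 459.0/11.5 = 39.91 m³/d.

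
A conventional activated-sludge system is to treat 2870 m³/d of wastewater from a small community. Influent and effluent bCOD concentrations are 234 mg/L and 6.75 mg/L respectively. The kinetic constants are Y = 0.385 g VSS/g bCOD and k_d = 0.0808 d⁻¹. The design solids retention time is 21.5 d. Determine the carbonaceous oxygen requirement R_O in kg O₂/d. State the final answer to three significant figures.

The observed yield is Y_obs = Y/(1 + k_d·θ_c) = 0.385 / (1 + 0.0808 × 21.5) = 0.385 / 2.737 = 0.1407 g VSS per g bCOD removed.
Q·(S₀ − S) = 2870 × (234 − 6.75) × 10⁻³ = 652.2 kg/d removed.
Biomass synthesised: P_X = Y_obs × 652.2 = 91.74 kg VSS/d.
R_O = Q·ΔS − 1.42 P_X = 652.2 − 130.3 = 521.9 kg O₂/d.

R_O ≈ 522 kg O₂/d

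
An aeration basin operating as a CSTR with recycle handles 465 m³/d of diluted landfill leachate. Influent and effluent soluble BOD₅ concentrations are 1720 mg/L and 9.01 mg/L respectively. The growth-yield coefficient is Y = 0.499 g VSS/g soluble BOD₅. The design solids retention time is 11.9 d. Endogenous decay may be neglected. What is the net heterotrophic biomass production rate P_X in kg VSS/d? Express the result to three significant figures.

P_X ≈ 397 kg VSS/d

Since k_d ≈ 0, Y_obs = Y = 0.499 g VSS/g soluble BOD₅.
Mass of soluble BOD₅ removed per day: Q(S₀ − S) = 465 × 1711 g/m³ = 795.6 kg/d.
P_X = Y_obs · Q(S₀ − S) = 0.4990 × 795.6 = 397.0 kg VSS/d.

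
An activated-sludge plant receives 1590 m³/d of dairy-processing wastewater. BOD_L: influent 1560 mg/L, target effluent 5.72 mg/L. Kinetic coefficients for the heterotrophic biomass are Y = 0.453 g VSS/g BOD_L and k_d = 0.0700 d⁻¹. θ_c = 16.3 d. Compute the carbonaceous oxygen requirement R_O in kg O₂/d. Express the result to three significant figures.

Observed yield with endogenous decay: Y_obs = Y / (1 + k_d·θ_c) = 0.453 / (1 + 0.0700 × 16.3) = 0.453 / 2.141 = 0.2116 g VSS/g BOD_L.
Q·(S₀ − S) = 1590 × (1560 − 5.72) × 10⁻³ = 2471 kg/d removed.
P_X = Y_obs·Q·(S₀ − S) = 0.2116 × 2471 = 522.9 kg VSS/d.
Carbonaceous O₂ demand = substrate oxidised − cell-mass equivalent = 2471 − 1.42 × 522.9 = 1729 kg O₂/d.

R_O ≈ 1730 kg O₂/d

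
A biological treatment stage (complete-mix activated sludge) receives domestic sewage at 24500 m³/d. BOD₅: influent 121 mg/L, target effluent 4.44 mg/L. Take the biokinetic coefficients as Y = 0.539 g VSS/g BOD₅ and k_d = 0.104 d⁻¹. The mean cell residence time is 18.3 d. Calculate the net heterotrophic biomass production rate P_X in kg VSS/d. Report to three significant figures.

The observed yield is Y_obs = Y/(1 + k_d·θ_c) = 0.539 / (1 + 0.104 × 18.3) = 0.539 / 2.903 = 0.1857 g VSS per g BOD₅ removed.
Mass of BOD₅ removed per day: Q(S₀ − S) = 24500 × 116.6 g/m³ = 2856 kg/d.
P_X = Y_obs · Q(S₀ − S) = 0.1857 × 2856 = 530.2 kg VSS/d.

P_X ≈ 530 kg VSS/d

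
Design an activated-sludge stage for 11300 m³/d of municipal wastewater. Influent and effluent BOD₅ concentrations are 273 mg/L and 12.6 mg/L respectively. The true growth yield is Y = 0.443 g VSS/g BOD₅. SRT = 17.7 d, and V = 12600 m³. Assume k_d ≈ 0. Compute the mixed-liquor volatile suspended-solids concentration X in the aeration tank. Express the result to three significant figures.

From V·X = Y·Q·(S₀ − S)·θ_c (decay neglected): X = 0.443 × 11300 × (273 − 12.6) × 17.7 / 12600 = 1831 mg/L.

X ≈ 1830 mg/L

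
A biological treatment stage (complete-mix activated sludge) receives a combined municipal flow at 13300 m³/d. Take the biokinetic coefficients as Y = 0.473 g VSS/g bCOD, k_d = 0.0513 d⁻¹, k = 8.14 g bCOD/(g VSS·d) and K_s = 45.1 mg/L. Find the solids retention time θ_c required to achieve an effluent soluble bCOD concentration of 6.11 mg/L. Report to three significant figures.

From 1/θ_c = Y·k·S/(K_s + S) − k_d: Y·k·S/(K_s+S) = 0.473 × 8.14 × 6.11 / (45.1 + 6.11) = 0.4594 d⁻¹.
θ_c = 1/(μ − k_d) = 1/(0.4594 − 0.0513) = 1/0.4081 = 2.451 d.

θ_c ≈ 2.45 d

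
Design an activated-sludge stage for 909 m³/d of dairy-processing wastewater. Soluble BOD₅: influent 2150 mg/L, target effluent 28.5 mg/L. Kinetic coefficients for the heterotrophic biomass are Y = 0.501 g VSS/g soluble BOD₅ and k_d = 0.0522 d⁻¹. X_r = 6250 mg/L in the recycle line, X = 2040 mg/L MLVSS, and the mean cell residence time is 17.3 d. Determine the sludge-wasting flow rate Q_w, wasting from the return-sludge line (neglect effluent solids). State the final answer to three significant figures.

Q_w ≈ 81.2 m³/d

From the SRT design equation V = Y Q (S₀−S) θ_c / [X (1 + k_d θ_c)] = 0.501 × 909 × (2150 − 28.5) × 17.3 / [2040 × (1 + 0.0522 × 17.3)] = 1.67×10^7 / 3882 = 4305 m³.
Wasting from the return line (neglecting effluent solids): Q_w = V·X / (θ_c·X_r) = 4305 × 2040 / (17.3 × 6250) = 81.23 m³/d.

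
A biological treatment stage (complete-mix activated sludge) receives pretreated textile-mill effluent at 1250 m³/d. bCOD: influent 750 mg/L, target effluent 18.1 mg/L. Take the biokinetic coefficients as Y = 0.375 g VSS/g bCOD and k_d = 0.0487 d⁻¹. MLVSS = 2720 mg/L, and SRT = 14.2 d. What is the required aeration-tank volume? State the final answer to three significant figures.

Rearranging the biomass balance for a CMAS with decay, V = Y·Q·ΔS·θ_c / [X·(1+k_d θ_c)] = 0.375 × 1250 × (750 − 18.1) × 14.2 / [2720 × (1 + 0.0487 × 14.2)] = 4.87×10^6 / 4601 = 1059 m³.

V ≈ 1060 m³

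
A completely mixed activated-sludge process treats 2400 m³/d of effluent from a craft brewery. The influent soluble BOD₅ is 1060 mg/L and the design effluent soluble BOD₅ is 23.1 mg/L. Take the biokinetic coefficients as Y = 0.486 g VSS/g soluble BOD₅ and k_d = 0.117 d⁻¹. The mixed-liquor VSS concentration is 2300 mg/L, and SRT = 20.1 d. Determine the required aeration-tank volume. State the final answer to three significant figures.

V ≈ 3150 m³

From the SRT design equation V = Y Q (S₀−S) θ_c / [X (1 + k_d θ_c)] = 0.486 × 2400 × (1060 − 23.1) × 20.1 / [2300 × (1 + 0.117 × 20.1)] = 2.43×10^7 / 7709 = 3153 m³.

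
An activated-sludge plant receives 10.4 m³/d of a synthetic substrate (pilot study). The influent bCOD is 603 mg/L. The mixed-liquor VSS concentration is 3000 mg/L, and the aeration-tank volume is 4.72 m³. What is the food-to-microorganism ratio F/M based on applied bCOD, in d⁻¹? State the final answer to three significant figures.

F/M = Q·S₀ / (V·X) = 10.4 × 603 / (4.720 × 3000) = 0.4429 g bCOD·(g VSS·d)⁻¹.

F/M ≈ 0.443 d⁻¹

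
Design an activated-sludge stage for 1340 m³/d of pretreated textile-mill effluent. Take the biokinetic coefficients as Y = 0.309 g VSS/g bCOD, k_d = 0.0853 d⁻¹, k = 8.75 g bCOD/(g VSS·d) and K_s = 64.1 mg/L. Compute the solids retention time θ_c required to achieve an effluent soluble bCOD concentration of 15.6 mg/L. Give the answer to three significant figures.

From 1/θ_c = Y·k·S/(K_s + S) − k_d: Y·k·S/(K_s+S) = 0.309 × 8.75 × 15.6 / (64.1 + 15.6) = 0.5292 d⁻¹.
θ_c = 1/(μ − k_d) = 1/(0.5292 − 0.0853) = 1/0.4439 = 2.253 d.

θ_c ≈ 2.25 d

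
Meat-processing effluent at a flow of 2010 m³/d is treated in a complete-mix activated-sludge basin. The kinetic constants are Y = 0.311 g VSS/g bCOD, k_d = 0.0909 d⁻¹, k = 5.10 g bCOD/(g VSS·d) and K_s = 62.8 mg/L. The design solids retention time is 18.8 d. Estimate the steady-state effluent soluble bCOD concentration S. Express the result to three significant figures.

S ≈ 6.28 mg/L

From the Monod/SRT balance for a CMAS, S = K_s·(1+k_d θ_c)/[θ_c·(Y k − k_d) − 1] = 62.8 × (1 + 0.0909 × 18.8) / [18.8 × (0.311 × 5.10 − 0.0909) − 1] = 170.1 / 27.11 = 6.275 mg/L.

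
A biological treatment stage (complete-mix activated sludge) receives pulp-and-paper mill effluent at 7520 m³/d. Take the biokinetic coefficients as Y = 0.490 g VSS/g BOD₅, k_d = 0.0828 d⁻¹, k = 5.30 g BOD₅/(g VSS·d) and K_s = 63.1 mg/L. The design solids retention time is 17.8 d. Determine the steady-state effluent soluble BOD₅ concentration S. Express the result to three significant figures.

S ≈ 3.57 mg/L

Effluent substrate depends only on kinetics and SRT: S = K_s(1 + k_d θ_c) / [θ_c(Yk − k_d) − 1] = 63.1 × (1 + 0.0828 × 17.8) / [17.8 × (0.490 × 5.30 − 0.0828) − 1] = 156.1 / 43.75 = 3.568 mg/L.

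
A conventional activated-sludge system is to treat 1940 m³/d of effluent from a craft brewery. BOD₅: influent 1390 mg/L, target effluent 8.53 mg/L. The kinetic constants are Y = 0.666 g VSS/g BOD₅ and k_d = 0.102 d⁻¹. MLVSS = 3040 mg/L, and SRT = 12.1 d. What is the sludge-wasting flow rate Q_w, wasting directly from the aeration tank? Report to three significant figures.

Steady-state biomass mass balance: V·X·(1 + k_d·θ_c) = Y·Q·(S₀ − S)·θ_c, so V = 0.666 × 1940 × (1390 − 8.53) × 12.1 / [3040 × (1 + 0.102 × 12.1)] = 2.16×10^7 / 6792 = 3180 m³.
Wasting from the aeration tank: Q_w = V / θ_c = 3180 / 12.1 = 262.8 m³/d.

Q_w ≈ 263 m³/d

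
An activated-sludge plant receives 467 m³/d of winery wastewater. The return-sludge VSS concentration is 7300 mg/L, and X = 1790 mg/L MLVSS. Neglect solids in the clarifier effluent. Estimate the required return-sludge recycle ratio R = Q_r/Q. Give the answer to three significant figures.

R ≈ 0.325

Solids balance on the clarifier gives (1+R)X = R·X_r, so R = X/(X_r − X) = 1790 / (7300 − 1790) = 0.3249.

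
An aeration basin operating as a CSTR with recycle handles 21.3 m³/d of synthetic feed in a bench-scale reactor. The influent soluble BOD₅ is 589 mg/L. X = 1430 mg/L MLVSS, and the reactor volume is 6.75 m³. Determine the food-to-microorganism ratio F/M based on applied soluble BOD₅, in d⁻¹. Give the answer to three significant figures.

F/M = applied load / biomass = Q·S₀/(V·X) = 21.3 × 589 / (6.750 × 1430) = 1.300 d⁻¹.

F/M ≈ 1.30 d⁻¹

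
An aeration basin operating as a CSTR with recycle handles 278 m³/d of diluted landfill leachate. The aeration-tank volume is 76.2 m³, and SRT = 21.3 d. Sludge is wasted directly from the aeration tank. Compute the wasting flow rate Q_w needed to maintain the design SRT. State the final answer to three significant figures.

With mixed-liquor wasting, θ_c = V/Q_w, so Q_w = V/θ_c = 76.20/21.3 = 3.577 m³/d.

Q_w ≈ 3.58 m³/d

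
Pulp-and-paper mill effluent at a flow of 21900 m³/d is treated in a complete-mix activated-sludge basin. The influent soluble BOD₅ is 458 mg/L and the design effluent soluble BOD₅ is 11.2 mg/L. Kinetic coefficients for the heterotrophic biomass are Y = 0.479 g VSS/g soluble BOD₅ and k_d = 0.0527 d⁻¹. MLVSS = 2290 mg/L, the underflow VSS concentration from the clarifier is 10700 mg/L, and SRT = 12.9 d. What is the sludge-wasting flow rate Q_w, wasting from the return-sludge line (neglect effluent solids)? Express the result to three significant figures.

Q_w ≈ 261 m³/d

From the SRT design equation V = Y Q (S₀−S) θ_c / [X (1 + k_d θ_c)] = 0.479 × 21900 × (458 − 11.2) × 12.9 / [2290 × (1 + 0.0527 × 12.9)] = 6.05×10^7 / 3847 = 15717 m³.
θ_c = V·X/(Q_w·X_r) when wasting from the recycle, so Q_w = V·X/(θ_c·X_r) = 15717 × 2290 / (12.9 × 10700) = 260.8 m³/d.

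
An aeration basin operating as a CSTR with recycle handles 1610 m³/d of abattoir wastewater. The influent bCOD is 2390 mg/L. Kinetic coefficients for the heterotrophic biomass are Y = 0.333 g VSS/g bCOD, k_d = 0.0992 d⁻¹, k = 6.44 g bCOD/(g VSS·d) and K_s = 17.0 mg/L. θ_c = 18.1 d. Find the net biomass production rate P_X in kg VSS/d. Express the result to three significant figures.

P_X ≈ 458 kg VSS/d

For a completely mixed reactor with recycle the Lawrence–McCarty relation gives S = K_s·(1 + k_d·θ_c) / [θ_c·(Y·k − k_d) − 1] = 17.0 × (1 + 0.0992 × 18.1) / [18.1 × (0.333 × 6.44 − 0.0992) − 1] = 47.52 / 36.02 = 1.319 mg/L.
Observed yield with endogenous decay: Y_obs = Y / (1 + k_d·θ_c) = 0.333 / (1 + 0.0992 × 18.1) = 0.333 / 2.796 = 0.1191 g VSS/g bCOD.
Mass of bCOD removed per day: Q(S₀ − S) = 1610 × 2389 g/m³ = 3846 kg/d.
So the net sludge growth is P_X = 0.1191 × 3846 = 458.1 kg VSS/d.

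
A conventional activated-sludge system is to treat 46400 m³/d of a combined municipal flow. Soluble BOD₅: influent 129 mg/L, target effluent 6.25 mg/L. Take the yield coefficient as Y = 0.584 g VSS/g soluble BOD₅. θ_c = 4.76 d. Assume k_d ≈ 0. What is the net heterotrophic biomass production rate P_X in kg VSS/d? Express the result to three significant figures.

P_X ≈ 3330 kg VSS/d

Since k_d ≈ 0, Y_obs = Y = 0.584 g VSS/g soluble BOD₅.
Substrate removed = Q·(S₀ − S) = 46400 m³/d × (129 − 6.25) g/m³ = 5.7×10^6 g/d = 5696 kg/d.
Biomass produced: P_X = Y_obs·Q·ΔS = 0.5840 × 5696 ≈ 3326 kg VSS/d.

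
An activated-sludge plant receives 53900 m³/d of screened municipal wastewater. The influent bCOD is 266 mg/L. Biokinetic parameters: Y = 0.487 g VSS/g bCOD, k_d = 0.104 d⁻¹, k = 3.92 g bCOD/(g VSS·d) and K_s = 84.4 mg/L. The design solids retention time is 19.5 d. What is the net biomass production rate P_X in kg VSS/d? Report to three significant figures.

P_X ≈ 2240 kg VSS/d

From the Monod/SRT balance for a CMAS, S = K_s·(1+k_d θ_c)/[θ_c·(Y k − k_d) − 1] = 84.4 × (1 + 0.104 × 19.5) / [19.5 × (0.487 × 3.92 − 0.104) − 1] = 255.6 / 34.20 = 7.473 mg/L.
Observed yield with endogenous decay: Y_obs = Y / (1 + k_d·θ_c) = 0.487 / (1 + 0.104 × 19.5) = 0.487 / 3.028 = 0.1608 g VSS/g bCOD.
Substrate removed = Q·(S₀ − S) = 53900 m³/d × (266 − 7.47) g/m³ = 1.39×10^7 g/d = 13935 kg/d.
Biomass produced: P_X = Y_obs·Q·ΔS = 0.1608 × 13935 ≈ 2241 kg VSS/d.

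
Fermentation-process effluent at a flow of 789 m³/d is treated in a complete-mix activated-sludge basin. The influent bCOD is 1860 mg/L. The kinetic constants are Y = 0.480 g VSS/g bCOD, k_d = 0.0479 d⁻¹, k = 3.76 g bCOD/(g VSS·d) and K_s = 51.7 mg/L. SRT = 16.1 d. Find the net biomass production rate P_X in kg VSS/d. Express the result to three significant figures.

P_X ≈ 397 kg VSS/d

For a completely mixed reactor with recycle the Lawrence–McCarty relation gives S = K_s·(1 + k_d·θ_c) / [θ_c·(Y·k − k_d) − 1] = 51.7 × (1 + 0.0479 × 16.1) / [16.1 × (0.480 × 3.76 − 0.0479) − 1] = 91.57 / 27.29 = 3.356 mg/L.
The observed yield is Y_obs = Y/(1 + k_d·θ_c) = 0.480 / (1 + 0.0479 × 16.1) = 0.480 / 1.771 = 0.2710 g VSS per g bCOD removed.
Substrate removed = Q·(S₀ − S) = 789 m³/d × (1860 − 3.36) g/m³ = 1.46×10^6 g/d = 1465 kg/d.
Biomass produced: P_X = Y_obs·Q·ΔS = 0.2710 × 1465 ≈ 397.0 kg VSS/d.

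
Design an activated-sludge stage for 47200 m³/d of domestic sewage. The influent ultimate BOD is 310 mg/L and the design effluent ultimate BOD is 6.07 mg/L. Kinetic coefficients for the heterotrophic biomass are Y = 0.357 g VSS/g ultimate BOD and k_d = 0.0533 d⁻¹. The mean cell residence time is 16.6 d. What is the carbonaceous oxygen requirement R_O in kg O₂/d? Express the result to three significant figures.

The observed yield is Y_obs = Y/(1 + k_d·θ_c) = 0.357 / (1 + 0.0533 × 16.6) = 0.357 / 1.885 = 0.1894 g VSS per g ultimate BOD removed.
Mass of ultimate BOD removed per day: Q(S₀ − S) = 47200 × 303.9 g/m³ = 14345 kg/d.
P_X = Y_obs·Q·(S₀ − S) = 0.1894 × 14345 = 2717 kg VSS/d.
R_O = Q·(S₀ − S) − 1.42·P_X = 14345 − 1.42 × 2717 = 10487 kg O₂/d.

R_O ≈ 10500 kg O₂/d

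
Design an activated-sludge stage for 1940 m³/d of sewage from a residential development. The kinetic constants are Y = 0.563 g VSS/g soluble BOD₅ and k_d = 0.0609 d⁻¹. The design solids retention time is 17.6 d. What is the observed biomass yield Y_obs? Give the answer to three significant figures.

Y_obs = Y / (1 + k_d θ_c) = 0.563 / (1 + 0.0609 × 17.6) = 0.563 / 2.072 = 0.2717.

Y_obs ≈ 0.272 g VSS/g soluble BOD₅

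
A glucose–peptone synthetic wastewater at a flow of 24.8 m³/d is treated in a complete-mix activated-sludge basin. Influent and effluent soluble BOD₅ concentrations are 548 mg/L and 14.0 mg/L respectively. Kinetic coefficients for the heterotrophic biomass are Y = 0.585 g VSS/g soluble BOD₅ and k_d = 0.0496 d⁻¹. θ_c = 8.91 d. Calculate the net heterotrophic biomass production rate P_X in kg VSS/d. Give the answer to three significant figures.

P_X ≈ 5.37 kg VSS/d

The observed yield is Y_obs = Y/(1 + k_d·θ_c) = 0.585 / (1 + 0.0496 × 8.91) = 0.585 / 1.442 = 0.4057 g VSS per g soluble BOD₅ removed.
Q·(S₀ − S) = 24.8 × (548 − 14.0) × 10⁻³ = 13.24 kg/d removed.
Net biomass production P_X = Y_obs × Q·(S₀ − S) = 0.4057 × 13.24 = 5.373 kg VSS/d.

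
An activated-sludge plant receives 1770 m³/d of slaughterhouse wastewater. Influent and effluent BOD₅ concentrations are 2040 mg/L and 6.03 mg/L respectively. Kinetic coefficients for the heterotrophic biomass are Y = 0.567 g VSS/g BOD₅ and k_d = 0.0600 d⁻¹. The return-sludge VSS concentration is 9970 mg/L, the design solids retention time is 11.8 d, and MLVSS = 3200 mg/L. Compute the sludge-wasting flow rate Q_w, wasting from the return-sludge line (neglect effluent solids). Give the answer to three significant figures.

Q_w ≈ 120 m³/d

Steady-state biomass mass balance: V·X·(1 + k_d·θ_c) = Y·Q·(S₀ − S)·θ_c, so V = 0.567 × 1770 × (2040 − 6.03) × 11.8 / [3200 × (1 + 0.0600 × 11.8)] = 2.41×10^7 / 5466 = 4407 m³.
Q_w = (V·X)/(θ_c X_r) = 4407 × 3200 / (11.8 × 9970) = 119.9 m³/d.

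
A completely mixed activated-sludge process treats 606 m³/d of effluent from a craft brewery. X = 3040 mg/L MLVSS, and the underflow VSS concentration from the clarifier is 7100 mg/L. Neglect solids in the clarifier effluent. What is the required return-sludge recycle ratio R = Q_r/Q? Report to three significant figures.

Mass balance around the secondary clarifier (neglecting effluent solids): R = X / (X_r − X) = 3040 / (7100 − 3040) = 0.7488.

R ≈ 0.749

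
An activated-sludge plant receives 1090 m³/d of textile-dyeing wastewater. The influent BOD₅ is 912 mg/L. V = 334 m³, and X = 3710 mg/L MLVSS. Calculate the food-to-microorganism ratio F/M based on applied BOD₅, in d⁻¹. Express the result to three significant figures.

F/M ≈ 0.802 d⁻¹

F/M = applied load / biomass = Q·S₀/(V·X) = 1090 × 912 / (334.0 × 3710) = 0.8022 d⁻¹.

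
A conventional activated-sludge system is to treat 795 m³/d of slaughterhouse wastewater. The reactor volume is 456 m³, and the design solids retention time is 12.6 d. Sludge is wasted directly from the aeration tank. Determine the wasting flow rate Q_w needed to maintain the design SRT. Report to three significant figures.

Q_w ≈ 36.2 m³/d

For wasting at MLVSS concentration, Q_w = V/θ_c = 456.0/12.6 = 36.19 m³/d.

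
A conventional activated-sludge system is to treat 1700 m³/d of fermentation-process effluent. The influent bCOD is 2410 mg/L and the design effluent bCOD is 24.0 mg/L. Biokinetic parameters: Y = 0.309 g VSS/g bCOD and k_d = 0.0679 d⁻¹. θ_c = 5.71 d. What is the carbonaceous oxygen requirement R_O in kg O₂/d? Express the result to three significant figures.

R_O ≈ 2770 kg O₂/d

The observed yield is Y_obs = Y/(1 + k_d·θ_c) = 0.309 / (1 + 0.0679 × 5.71) = 0.309 / 1.388 = 0.2227 g VSS per g bCOD removed.
Q·(S₀ − S) = 1700 × (2410 − 24.0) × 10⁻³ = 4056 kg/d removed.
P_X = Y_obs·Q·(S₀ − S) = 0.2227 × 4056 = 903.2 kg VSS/d.
R_O = Q·ΔS − 1.42 P_X = 4056 − 1283 = 2774 kg O₂/d.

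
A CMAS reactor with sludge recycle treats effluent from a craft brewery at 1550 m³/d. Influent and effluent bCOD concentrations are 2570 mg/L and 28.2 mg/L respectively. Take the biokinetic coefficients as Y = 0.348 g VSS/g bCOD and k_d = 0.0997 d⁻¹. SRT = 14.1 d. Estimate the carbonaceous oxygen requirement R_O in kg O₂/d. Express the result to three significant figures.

R_O ≈ 3130 kg O₂/d

Correct the yield for decay: Y_obs = Y/(1 + k_d θ_c) = 0.348 / (1 + 0.0997 × 14.1) = 0.348 / 2.406 = 0.1447.
ΔS = 2570 − 28.2 = 2542 mg/L, so the substrate removal rate is 1550 × 2542/1000 = 3940 kg bCOD/d.
Biomass synthesised: P_X = Y_obs × 3940 = 569.9 kg VSS/d.
R_O = Q·(S₀ − S) − 1.42·P_X = 3940 − 1.42 × 569.9 = 3131 kg O₂/d.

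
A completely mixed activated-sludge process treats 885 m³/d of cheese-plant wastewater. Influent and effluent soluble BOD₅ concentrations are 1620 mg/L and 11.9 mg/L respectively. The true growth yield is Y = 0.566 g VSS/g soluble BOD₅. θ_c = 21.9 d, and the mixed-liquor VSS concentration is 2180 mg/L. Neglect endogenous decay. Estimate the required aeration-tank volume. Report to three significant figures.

V ≈ 8090 m³

Biomass mass balance (decay neglected): V·X = Y·Q·(S₀ − S)·θ_c, so V = 0.566 × 885 × (1620 − 11.9) × 21.9 / 2180 = 8092 m³.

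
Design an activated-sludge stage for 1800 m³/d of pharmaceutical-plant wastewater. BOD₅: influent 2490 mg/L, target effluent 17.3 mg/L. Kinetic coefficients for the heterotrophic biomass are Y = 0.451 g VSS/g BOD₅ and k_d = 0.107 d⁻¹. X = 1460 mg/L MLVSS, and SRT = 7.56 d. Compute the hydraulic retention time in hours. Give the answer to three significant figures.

From the SRT design equation V = Y Q (S₀−S) θ_c / [X (1 + k_d θ_c)] = 0.451 × 1800 × (2490 − 17.3) × 7.56 / [1460 × (1 + 0.107 × 7.56)] = 1.52×10^7 / 2641 = 5746 m³.
Hydraulic retention time τ = V/Q = 5746 / 1800 = 3.192 d = 76.61 h.

τ ≈ 76.6 h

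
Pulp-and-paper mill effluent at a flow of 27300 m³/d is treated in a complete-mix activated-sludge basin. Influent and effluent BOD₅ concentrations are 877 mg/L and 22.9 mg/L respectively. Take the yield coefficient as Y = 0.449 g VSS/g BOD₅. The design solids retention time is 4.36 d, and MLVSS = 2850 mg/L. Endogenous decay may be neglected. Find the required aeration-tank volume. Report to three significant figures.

V ≈ 16000 m³

With k_d = 0 the design equation reduces to V = Y Q (S₀−S) θ_c / X = 0.449 × 27300 × (877 − 22.9) × 4.36 / 2850 = 16016 m³.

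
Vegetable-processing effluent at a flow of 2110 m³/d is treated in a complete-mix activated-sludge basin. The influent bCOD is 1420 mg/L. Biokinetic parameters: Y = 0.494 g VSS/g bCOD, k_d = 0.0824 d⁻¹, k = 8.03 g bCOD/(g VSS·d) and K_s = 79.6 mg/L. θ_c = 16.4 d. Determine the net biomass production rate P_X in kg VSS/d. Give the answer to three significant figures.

P_X ≈ 628 kg VSS/d

Effluent substrate depends only on kinetics and SRT: S = K_s(1 + k_d θ_c) / [θ_c(Yk − k_d) − 1] = 79.6 × (1 + 0.0824 × 16.4) / [16.4 × (0.494 × 8.03 − 0.0824) − 1] = 187.2 / 62.70 = 2.985 mg/L.
Y_obs = Y / (1 + k_d θ_c) = 0.494 / (1 + 0.0824 × 16.4) = 0.494 / 2.351 = 0.2101.
Q·(S₀ − S) = 2110 × (1420 − 2.98) × 10⁻³ = 2990 kg/d removed.
Net biomass production P_X = Y_obs × Q·(S₀ − S) = 0.2101 × 2990 = 628.2 kg VSS/d.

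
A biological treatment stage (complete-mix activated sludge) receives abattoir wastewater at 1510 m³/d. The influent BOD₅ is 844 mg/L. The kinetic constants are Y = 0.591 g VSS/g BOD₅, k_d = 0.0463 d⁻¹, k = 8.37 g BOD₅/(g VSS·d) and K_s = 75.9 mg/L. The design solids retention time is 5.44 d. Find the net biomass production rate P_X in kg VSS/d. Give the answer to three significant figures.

Effluent substrate depends only on kinetics and SRT: S = K_s(1 + k_d θ_c) / [θ_c(Yk − k_d) − 1] = 75.9 × (1 + 0.0463 × 5.44) / [5.44 × (0.591 × 8.37 − 0.0463) − 1] = 95.02 / 25.66 = 3.703 mg/L.
The observed yield is Y_obs = Y/(1 + k_d·θ_c) = 0.591 / (1 + 0.0463 × 5.44) = 0.591 / 1.252 = 0.4721 g VSS per g BOD₅ removed.
Substrate removed = Q·(S₀ − S) = 1510 m³/d × (844 − 3.70) g/m³ = 1.27×10^6 g/d = 1269 kg/d.
So the net sludge growth is P_X = 0.4721 × 1269 = 599.0 kg VSS/d.

P_X ≈ 599 kg VSS/d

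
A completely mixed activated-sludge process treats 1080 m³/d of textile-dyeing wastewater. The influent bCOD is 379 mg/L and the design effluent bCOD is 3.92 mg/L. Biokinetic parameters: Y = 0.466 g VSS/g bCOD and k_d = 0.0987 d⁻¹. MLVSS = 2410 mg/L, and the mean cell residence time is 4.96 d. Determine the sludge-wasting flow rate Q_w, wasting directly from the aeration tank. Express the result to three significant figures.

Steady-state biomass mass balance: V·X·(1 + k_d·θ_c) = Y·Q·(S₀ − S)·θ_c, so V = 0.466 × 1080 × (379 − 3.92) × 4.96 / [2410 × (1 + 0.0987 × 4.96)] = 9.36×10^5 / 3590 = 260.8 m³.
With mixed-liquor wasting, θ_c = V/Q_w, so Q_w = V/θ_c = 260.8/4.96 = 52.58 m³/d.

Q_w ≈ 52.6 m³/d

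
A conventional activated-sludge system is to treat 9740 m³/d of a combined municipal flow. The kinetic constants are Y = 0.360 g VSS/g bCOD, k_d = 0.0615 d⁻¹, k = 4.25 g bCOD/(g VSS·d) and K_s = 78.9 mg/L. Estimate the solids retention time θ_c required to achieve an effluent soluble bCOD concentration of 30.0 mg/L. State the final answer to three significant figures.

θ_c ≈ 2.78 d

From 1/θ_c = Y·k·S/(K_s + S) − k_d: Y·k·S/(K_s+S) = 0.360 × 4.25 × 30.0 / (78.9 + 30.0) = 0.4215 d⁻¹.
Then 1/θ_c = μ − k_d = 0.4215 − 0.0615 = 0.3600 d⁻¹, giving θ_c = 2.778 d.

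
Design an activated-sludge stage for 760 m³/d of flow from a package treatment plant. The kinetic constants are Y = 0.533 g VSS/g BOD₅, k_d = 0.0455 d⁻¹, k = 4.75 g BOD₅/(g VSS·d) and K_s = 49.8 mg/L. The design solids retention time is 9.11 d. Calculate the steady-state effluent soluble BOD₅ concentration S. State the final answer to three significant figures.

S ≈ 3.25 mg/L

From the Monod/SRT balance for a CMAS, S = K_s·(1+k_d θ_c)/[θ_c·(Y k − k_d) − 1] = 49.8 × (1 + 0.0455 × 9.11) / [9.11 × (0.533 × 4.75 − 0.0455) − 1] = 70.44 / 21.65 = 3.254 mg/L.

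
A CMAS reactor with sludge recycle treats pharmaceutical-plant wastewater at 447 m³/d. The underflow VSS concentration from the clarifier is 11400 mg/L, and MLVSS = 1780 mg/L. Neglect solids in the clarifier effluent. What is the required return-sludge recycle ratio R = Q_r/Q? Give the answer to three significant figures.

R ≈ 0.185

R = Q_r/Q = X/(X_r − X) = 1780 / (11400 − 1780) = 0.1850.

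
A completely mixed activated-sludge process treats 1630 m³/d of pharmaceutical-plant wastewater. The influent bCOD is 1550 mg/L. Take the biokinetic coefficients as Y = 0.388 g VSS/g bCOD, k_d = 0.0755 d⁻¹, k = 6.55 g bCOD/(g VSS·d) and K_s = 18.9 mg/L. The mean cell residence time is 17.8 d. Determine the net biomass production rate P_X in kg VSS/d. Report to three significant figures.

P_X ≈ 418 kg VSS/d

For a completely mixed reactor with recycle the Lawrence–McCarty relation gives S = K_s·(1 + k_d·θ_c) / [θ_c·(Y·k − k_d) − 1] = 18.9 × (1 + 0.0755 × 17.8) / [17.8 × (0.388 × 6.55 − 0.0755) − 1] = 44.30 / 42.89 = 1.033 mg/L.
Correct the yield for decay: Y_obs = Y/(1 + k_d θ_c) = 0.388 / (1 + 0.0755 × 17.8) = 0.388 / 2.344 = 0.1655.
Q·(S₀ − S) = 1630 × (1550 − 1.03) × 10⁻³ = 2525 kg/d removed.
Net biomass production P_X = Y_obs × Q·(S₀ − S) = 0.1655 × 2525 = 417.9 kg VSS/d.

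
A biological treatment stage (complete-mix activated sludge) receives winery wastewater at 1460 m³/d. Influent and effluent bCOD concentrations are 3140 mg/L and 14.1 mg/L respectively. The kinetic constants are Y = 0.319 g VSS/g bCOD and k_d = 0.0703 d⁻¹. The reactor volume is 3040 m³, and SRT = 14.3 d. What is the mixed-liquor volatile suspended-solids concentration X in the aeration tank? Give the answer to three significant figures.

X ≈ 3420 mg/L

Solving the biomass balance for X: X = Y Q (S₀−S) θ_c / [V (1+k_d θ_c)] = 0.319 × 1460 × (3140 − 14.1) × 14.3 / [3040 × (1 + 0.0703 × 14.3)] = 3415 mg/L.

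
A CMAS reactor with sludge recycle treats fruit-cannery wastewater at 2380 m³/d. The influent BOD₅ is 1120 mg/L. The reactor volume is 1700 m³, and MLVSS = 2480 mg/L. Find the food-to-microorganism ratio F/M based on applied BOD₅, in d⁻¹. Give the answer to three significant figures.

F/M ≈ 0.632 d⁻¹

Food-to-microorganism ratio F/M = Q S₀ / (V X) = 2380 × 1120 / (1700 × 2480) = 0.6323 d⁻¹.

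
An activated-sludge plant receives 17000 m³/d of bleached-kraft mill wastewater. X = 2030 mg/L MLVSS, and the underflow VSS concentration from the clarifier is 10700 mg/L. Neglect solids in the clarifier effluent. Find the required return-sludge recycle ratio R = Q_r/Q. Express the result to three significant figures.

R ≈ 0.234

Mass balance around the secondary clarifier (neglecting effluent solids): R = X / (X_r − X) = 2030 / (10700 − 2030) = 0.2341.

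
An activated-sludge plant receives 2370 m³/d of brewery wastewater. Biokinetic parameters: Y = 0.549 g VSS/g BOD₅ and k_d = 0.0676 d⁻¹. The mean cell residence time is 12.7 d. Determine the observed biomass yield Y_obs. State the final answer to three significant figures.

The observed yield is Y_obs = Y/(1 + k_d·θ_c) = 0.549 / (1 + 0.0676 × 12.7) = 0.549 / 1.859 = 0.2954 g VSS per g BOD₅ removed.

Y_obs ≈ 0.295 g VSS/g BOD₅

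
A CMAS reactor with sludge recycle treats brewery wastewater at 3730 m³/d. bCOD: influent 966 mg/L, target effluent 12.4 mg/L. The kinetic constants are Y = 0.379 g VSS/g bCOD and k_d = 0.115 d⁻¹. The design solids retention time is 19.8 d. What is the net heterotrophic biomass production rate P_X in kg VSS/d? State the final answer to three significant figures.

P_X ≈ 411 kg VSS/d

Y_obs = Y / (1 + k_d θ_c) = 0.379 / (1 + 0.115 × 19.8) = 0.379 / 3.277 = 0.1157.
ΔS = 966 − 12.4 = 953.6 mg/L, so the substrate removal rate is 3730 × 953.6/1000 = 3557 kg bCOD/d.
P_X = Y_obs · Q(S₀ − S) = 0.1157 × 3557 = 411.4 kg VSS/d.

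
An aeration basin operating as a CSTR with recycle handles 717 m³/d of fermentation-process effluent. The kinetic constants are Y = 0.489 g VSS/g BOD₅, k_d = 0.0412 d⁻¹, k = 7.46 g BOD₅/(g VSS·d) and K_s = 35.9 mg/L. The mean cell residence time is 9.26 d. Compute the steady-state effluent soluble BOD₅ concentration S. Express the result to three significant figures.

Effluent substrate depends only on kinetics and SRT: S = K_s(1 + k_d θ_c) / [θ_c(Yk − k_d) − 1] = 35.9 × (1 + 0.0412 × 9.26) / [9.26 × (0.489 × 7.46 − 0.0412) − 1] = 49.60 / 32.40 = 1.531 mg/L.

S ≈ 1.53 mg/L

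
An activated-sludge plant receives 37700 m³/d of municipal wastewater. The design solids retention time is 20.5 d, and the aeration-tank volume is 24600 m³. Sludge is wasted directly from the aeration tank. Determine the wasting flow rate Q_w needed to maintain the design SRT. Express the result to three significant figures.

Q_w ≈ 1200 m³/d

Wasting from the aeration tank: Q_w = V / θ_c = 24600 / 20.5 = 1200 m³/d.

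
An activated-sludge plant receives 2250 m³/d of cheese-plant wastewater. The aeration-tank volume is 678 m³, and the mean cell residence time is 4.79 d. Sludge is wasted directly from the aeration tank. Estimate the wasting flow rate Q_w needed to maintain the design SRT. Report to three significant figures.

With mixed-liquor wasting, θ_c = V/Q_w, so Q_w = V/θ_c = 678.0/4.79 = 141.5 m³/d.

Q_w ≈ 142 m³/d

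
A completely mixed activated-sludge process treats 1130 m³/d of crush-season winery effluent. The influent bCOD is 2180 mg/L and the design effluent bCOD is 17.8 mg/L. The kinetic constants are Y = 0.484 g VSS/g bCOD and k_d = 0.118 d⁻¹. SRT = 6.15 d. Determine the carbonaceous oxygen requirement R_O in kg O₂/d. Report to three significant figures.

Y_obs = Y / (1 + k_d θ_c) = 0.484 / (1 + 0.118 × 6.15) = 0.484 / 1.726 = 0.2805.
ΔS = 2180 − 17.8 = 2162 mg/L, so the substrate removal rate is 1130 × 2162/1000 = 2443 kg bCOD/d.
Net sludge production P_X = 0.2805 × 2443 = 685.3 kg VSS/d.
R_O = Q·(S₀ − S) − 1.42·P_X = 2443 − 1.42 × 685.3 = 1470 kg O₂/d.

R_O ≈ 1470 kg O₂/d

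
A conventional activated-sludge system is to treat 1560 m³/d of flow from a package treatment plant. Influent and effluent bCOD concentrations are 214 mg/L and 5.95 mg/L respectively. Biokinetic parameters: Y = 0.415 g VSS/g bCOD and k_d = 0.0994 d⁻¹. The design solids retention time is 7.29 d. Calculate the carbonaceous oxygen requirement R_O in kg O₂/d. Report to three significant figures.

R_O ≈ 214 kg O₂/d

The observed yield is Y_obs = Y/(1 + k_d·θ_c) = 0.415 / (1 + 0.0994 × 7.29) = 0.415 / 1.725 = 0.2406 g VSS per g bCOD removed.
Mass of bCOD removed per day: Q(S₀ − S) = 1560 × 208.1 g/m³ = 324.6 kg/d.
P_X = Y_obs·Q·(S₀ − S) = 0.2406 × 324.6 = 78.10 kg VSS/d.
Carbonaceous O₂ demand = substrate oxidised − cell-mass equivalent = 324.6 − 1.42 × 78.10 = 213.7 kg O₂/d.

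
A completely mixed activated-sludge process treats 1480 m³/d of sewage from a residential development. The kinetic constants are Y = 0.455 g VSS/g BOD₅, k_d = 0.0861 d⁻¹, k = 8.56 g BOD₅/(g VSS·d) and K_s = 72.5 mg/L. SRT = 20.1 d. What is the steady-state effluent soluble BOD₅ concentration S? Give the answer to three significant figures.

For a completely mixed reactor with recycle the Lawrence–McCarty relation gives S = K_s·(1 + k_d·θ_c) / [θ_c·(Y·k − k_d) − 1] = 72.5 × (1 + 0.0861 × 20.1) / [20.1 × (0.455 × 8.56 − 0.0861) − 1] = 198.0 / 75.55 = 2.620 mg/L.

S ≈ 2.62 mg/L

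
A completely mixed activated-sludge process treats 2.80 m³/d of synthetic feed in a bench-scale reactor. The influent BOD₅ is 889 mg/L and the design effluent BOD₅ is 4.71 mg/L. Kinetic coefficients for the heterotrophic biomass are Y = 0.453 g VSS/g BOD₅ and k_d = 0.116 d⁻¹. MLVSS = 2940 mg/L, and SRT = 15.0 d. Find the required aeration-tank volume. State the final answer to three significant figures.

V ≈ 2.09 m³

Steady-state biomass mass balance: V·X·(1 + k_d·θ_c) = Y·Q·(S₀ − S)·θ_c, so V = 0.453 × 2.80 × (889 − 4.71) × 15.0 / [2940 × (1 + 0.116 × 15.0)] = 1.68×10^4 / 8056 = 2.089 m³.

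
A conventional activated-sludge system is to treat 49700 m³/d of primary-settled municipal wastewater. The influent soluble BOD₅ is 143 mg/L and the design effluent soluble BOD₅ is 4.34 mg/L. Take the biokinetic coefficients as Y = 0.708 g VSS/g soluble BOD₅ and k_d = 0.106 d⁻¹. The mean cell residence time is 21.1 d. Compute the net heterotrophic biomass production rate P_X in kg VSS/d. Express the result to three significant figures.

Correct the yield for decay: Y_obs = Y/(1 + k_d θ_c) = 0.708 / (1 + 0.106 × 21.1) = 0.708 / 3.237 = 0.2187.
ΔS = 143 − 4.34 = 138.7 mg/L, so the substrate removal rate is 49700 × 138.7/1000 = 6891 kg soluble BOD₅/d.
So the net sludge growth is P_X = 0.2187 × 6891 = 1507 kg VSS/d.

P_X ≈ 1510 kg VSS/d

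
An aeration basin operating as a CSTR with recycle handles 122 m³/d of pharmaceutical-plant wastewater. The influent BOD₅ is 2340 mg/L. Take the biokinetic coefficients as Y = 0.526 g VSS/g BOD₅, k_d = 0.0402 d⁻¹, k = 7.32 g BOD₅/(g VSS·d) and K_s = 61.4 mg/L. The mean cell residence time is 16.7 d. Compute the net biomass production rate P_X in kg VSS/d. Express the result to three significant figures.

P_X ≈ 89.8 kg VSS/d

From the Monod/SRT balance for a CMAS, S = K_s·(1+k_d θ_c)/[θ_c·(Y k − k_d) − 1] = 61.4 × (1 + 0.0402 × 16.7) / [16.7 × (0.526 × 7.32 − 0.0402) − 1] = 102.6 / 62.63 = 1.639 mg/L.
Correct the yield for decay: Y_obs = Y/(1 + k_d θ_c) = 0.526 / (1 + 0.0402 × 16.7) = 0.526 / 1.671 = 0.3147.
ΔS = 2340 − 1.64 = 2338 mg/L, so the substrate removal rate is 122 × 2338/1000 = 285.3 kg BOD₅/d.
So the net sludge growth is P_X = 0.3147 × 285.3 = 89.78 kg VSS/d.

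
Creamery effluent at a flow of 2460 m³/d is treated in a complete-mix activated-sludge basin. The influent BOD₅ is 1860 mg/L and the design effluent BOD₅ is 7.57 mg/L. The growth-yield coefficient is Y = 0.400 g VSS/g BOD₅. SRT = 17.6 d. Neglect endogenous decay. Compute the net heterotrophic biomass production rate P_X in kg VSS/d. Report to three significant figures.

P_X ≈ 1820 kg VSS/d

No decay correction is needed, so Y_obs = Y = 0.400.
Mass of BOD₅ removed per day: Q(S₀ − S) = 2460 × 1852 g/m³ = 4557 kg/d.
So the net sludge growth is P_X = 0.4000 × 4557 = 1823 kg VSS/d.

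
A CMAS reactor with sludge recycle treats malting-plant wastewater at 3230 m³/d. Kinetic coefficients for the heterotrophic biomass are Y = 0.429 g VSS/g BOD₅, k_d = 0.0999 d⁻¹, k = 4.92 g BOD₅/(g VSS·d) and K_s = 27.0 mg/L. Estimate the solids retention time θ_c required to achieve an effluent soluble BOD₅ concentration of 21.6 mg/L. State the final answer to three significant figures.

θ_c ≈ 1.19 d

From 1/θ_c = Y·k·S/(K_s + S) − k_d: Y·k·S/(K_s+S) = 0.429 × 4.92 × 21.6 / (27.0 + 21.6) = 0.9381 d⁻¹.
1/θ_c = 0.9381 − 0.0999 = 0.8382 d⁻¹, so θ_c = 1.193 d.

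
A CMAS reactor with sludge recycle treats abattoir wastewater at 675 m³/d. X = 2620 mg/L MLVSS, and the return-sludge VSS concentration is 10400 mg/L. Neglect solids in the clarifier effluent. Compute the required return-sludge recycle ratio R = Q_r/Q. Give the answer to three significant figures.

R ≈ 0.337

R = Q_r/Q = X/(X_r − X) = 2620 / (10400 − 2620) = 0.3368.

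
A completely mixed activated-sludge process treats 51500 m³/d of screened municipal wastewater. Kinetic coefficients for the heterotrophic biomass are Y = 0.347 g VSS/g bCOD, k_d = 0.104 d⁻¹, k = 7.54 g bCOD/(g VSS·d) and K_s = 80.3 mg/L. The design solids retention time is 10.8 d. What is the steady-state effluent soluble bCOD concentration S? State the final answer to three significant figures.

Effluent substrate depends only on kinetics and SRT: S = K_s(1 + k_d θ_c) / [θ_c(Yk − k_d) − 1] = 80.3 × (1 + 0.104 × 10.8) / [10.8 × (0.347 × 7.54 − 0.104) − 1] = 170.5 / 26.13 = 6.524 mg/L.

S ≈ 6.52 mg/L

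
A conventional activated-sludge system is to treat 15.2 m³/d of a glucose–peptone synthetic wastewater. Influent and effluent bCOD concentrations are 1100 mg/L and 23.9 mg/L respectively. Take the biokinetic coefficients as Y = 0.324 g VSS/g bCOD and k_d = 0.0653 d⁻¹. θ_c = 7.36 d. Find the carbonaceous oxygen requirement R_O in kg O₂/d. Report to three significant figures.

The observed yield is Y_obs = Y/(1 + k_d·θ_c) = 0.324 / (1 + 0.0653 × 7.36) = 0.324 / 1.481 = 0.2188 g VSS per g bCOD removed.
Q·(S₀ − S) = 15.2 × (1100 − 23.9) × 10⁻³ = 16.36 kg/d removed.
P_X = Y_obs·Q·(S₀ − S) = 0.2188 × 16.36 = 3.579 kg VSS/d.
Carbonaceous O₂ demand = substrate oxidised − cell-mass equivalent = 16.36 − 1.42 × 3.579 = 11.27 kg O₂/d.

R_O ≈ 11.3 kg O₂/d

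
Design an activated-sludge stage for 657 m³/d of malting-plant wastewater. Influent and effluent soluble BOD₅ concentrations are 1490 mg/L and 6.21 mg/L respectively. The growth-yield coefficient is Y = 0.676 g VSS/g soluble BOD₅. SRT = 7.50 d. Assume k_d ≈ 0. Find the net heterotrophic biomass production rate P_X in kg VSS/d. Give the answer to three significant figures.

P_X ≈ 659 kg VSS/d

Since k_d ≈ 0, Y_obs = Y = 0.676 g VSS/g soluble BOD₅.
Mass of soluble BOD₅ removed per day: Q(S₀ − S) = 657 × 1484 g/m³ = 974.9 kg/d.
P_X = Y_obs · Q(S₀ − S) = 0.6760 × 974.9 = 659.0 kg VSS/d.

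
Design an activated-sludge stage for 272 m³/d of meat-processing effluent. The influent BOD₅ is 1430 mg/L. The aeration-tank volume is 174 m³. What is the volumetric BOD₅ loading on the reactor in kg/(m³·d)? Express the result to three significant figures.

L_v ≈ 2.24 kg BOD₅/(m³·d)

Applied BOD₅ load per unit volume = Q·S₀/V = (272 × 1430/1000)/174.0 = 2.235 kg BOD₅·m⁻³·d⁻¹.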